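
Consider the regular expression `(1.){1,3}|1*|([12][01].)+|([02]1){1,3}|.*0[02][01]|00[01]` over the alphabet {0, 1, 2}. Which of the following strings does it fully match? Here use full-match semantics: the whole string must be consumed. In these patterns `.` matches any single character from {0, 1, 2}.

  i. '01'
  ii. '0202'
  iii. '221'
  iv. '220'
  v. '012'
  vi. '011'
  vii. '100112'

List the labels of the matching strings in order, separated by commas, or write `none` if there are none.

i, vii

i → match
ii → no match
iii → no match
iv → no match
v → no match
vi → no match
vii → match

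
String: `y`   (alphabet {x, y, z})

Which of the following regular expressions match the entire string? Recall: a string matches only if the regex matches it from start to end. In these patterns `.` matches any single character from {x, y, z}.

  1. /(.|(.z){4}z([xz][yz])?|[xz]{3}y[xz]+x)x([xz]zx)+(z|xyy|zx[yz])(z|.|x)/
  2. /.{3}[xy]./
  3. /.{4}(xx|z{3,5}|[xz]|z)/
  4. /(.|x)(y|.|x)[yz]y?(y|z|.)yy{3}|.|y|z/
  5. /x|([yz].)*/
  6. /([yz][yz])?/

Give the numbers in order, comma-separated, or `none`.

4

1 → no match
2 → no match
3 → no match
4 → match
5 → no match
6 → no match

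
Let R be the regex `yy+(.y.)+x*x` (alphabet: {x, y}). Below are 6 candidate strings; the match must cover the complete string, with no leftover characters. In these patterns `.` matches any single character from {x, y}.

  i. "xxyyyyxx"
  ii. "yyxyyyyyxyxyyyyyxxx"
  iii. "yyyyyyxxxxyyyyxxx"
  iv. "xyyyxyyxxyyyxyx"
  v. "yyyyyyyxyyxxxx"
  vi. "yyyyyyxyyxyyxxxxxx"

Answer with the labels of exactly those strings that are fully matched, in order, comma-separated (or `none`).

i → no match — must start with "yy"
ii → match
iii → no match
iv → no match — must start with "yy"
v → match
vi → match

ii, v, vi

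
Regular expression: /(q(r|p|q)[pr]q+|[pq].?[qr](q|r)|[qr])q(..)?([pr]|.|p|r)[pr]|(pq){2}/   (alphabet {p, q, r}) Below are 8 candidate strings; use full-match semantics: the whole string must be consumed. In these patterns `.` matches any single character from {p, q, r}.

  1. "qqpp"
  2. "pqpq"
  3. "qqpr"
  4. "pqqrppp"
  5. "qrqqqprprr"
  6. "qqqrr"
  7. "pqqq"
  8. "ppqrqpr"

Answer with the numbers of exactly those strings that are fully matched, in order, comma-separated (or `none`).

1. "qqpp" → match
2. "pqpq" → match
3. "qqpr" → match
4. "pqqrppp" → no match
5. "qrqqqprprr" → no match
6. "qqqrr" → no match
7. "pqqq" → no match
8. "ppqrqpr" → match

1, 2, 3, 8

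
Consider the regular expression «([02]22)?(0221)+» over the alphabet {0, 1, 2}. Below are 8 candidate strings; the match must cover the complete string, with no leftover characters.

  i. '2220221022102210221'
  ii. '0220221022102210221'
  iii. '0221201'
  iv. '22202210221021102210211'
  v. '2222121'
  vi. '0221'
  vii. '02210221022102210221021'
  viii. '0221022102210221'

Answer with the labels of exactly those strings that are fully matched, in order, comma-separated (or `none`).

i → match
ii → match
iii → no match — must end with '0221'
iv → no match — must end with '0221'
v → no match — must end with '0221'
vi → match
vii → no match — must end with '0221'
viii → match

i, ii, vi, viii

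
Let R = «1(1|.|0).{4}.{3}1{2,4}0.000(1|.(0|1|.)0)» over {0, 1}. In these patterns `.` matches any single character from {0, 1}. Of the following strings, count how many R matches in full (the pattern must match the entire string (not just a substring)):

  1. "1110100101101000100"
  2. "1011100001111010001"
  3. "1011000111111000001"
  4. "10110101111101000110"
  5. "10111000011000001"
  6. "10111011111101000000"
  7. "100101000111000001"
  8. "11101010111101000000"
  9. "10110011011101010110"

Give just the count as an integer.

1 → match
2 → match
3 → match
4 → match
5 → match
6 → match
7 → match
8 → match
9 → no match
Total matched: 8

8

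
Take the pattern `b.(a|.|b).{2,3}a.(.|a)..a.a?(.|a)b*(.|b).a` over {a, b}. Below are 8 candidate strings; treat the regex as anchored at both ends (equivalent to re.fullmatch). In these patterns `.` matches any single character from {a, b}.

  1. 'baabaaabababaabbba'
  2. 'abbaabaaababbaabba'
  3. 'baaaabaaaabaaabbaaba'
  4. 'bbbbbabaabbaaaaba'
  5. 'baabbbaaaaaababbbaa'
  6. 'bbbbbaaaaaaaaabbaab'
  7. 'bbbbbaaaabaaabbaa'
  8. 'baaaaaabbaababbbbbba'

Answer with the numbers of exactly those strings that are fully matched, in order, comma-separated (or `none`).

1 → match
2 → no match — must start with 'b'
3 → no match
4 → no match
5 → match
6 → no match — must end with 'a'
7 → match
8 → match

1, 5, 7, 8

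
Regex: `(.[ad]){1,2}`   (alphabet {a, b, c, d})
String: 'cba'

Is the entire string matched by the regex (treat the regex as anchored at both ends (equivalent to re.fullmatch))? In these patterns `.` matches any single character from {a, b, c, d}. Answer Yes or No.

No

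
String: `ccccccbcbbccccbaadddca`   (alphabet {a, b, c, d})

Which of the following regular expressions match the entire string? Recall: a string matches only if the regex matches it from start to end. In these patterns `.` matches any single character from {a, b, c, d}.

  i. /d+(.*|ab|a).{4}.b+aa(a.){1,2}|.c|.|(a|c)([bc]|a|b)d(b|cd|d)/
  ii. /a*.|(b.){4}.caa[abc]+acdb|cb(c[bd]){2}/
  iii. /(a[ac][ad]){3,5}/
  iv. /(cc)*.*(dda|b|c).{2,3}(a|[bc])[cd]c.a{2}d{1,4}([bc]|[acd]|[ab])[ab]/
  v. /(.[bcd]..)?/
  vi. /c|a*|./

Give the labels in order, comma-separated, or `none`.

iv

i → no match
ii → no match
iii → no match — must start with `a`
iv → match
v → no match
vi → no match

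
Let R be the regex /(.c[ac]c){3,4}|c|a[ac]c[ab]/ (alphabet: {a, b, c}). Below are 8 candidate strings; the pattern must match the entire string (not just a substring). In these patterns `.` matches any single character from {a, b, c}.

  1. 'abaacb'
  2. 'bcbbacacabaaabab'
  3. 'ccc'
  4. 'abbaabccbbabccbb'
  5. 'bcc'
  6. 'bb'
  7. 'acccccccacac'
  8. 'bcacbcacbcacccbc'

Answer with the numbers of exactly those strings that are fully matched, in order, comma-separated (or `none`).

7

1 → no match
2 → no match
3 → no match
4 → no match
5 → no match
6 → no match
7 → match
8 → no match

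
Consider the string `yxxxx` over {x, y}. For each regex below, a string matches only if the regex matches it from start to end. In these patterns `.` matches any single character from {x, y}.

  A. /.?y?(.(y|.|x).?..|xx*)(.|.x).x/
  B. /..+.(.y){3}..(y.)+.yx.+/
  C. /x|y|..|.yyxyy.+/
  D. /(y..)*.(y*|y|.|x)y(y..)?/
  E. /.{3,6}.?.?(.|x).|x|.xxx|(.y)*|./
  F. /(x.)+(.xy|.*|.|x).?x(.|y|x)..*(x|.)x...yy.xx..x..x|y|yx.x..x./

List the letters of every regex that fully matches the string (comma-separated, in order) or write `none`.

A, E

A → match
B → no match
C → no match
D → no match
E → match
F → no match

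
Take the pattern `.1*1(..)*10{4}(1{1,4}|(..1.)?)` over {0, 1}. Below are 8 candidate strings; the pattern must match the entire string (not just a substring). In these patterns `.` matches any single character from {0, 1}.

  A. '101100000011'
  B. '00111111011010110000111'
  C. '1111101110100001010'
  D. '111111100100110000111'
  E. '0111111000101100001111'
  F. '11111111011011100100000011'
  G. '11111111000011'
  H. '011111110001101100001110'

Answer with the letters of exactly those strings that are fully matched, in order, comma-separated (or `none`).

C, D, E, F, G, H

A → no match
B → no match
C → match
D → match
E → match
F → match
G → match
H → match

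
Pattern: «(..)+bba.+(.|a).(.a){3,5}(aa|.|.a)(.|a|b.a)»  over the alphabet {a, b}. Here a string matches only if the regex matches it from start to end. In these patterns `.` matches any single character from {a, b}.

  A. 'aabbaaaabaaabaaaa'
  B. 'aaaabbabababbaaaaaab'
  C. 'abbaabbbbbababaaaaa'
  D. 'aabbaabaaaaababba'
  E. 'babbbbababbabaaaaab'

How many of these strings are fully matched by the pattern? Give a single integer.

3

A → match
B → match
C → no match
D → no match
E → match
Total matched: 3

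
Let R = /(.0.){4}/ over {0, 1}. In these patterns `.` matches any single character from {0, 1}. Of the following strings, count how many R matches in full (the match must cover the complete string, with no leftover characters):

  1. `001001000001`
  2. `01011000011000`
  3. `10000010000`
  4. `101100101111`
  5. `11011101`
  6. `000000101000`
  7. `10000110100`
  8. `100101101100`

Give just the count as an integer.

3

1 → match
2 → no match
3 → no match
4 → no match
5 → no match
6 → match
7 → no match
8 → match
Total matched: 3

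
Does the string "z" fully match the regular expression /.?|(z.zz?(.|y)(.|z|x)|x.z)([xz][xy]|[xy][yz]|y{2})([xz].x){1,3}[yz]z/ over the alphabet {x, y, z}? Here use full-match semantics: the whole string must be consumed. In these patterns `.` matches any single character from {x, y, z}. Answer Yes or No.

Yes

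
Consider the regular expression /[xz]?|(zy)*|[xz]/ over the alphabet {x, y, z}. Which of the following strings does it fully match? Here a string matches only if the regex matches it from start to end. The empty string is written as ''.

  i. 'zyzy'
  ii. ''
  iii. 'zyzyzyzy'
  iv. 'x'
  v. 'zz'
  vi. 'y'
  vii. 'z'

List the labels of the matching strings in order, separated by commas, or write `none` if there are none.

i, ii, iii, iv, vii

i → match
ii → match
iii → match
iv → match
v → no match
vi → no match
vii → match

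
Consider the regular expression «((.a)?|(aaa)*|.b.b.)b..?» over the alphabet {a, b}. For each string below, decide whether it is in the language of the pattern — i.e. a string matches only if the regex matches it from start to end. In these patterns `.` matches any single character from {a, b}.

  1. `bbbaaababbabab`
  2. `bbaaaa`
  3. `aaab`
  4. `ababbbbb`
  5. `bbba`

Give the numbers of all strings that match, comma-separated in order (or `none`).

1 → no match
2 → no match
3 → no match
4 → match
5 → no match

4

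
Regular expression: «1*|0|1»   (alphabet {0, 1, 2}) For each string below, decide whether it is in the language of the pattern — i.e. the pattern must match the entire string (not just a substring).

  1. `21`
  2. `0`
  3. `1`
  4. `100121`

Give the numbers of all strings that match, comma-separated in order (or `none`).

2, 3

1 → no match
2 → match
3 → match
4 → no match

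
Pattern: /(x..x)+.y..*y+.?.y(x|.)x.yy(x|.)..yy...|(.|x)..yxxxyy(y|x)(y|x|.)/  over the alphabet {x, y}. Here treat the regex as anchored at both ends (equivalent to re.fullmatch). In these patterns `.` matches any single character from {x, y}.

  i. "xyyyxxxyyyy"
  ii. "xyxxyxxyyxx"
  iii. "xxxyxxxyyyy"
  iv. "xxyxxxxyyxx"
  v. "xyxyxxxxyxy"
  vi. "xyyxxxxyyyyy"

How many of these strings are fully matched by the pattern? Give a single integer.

i → match
ii → no match
iii → match
iv → no match
v → no match
vi → no match
Total matched: 2

2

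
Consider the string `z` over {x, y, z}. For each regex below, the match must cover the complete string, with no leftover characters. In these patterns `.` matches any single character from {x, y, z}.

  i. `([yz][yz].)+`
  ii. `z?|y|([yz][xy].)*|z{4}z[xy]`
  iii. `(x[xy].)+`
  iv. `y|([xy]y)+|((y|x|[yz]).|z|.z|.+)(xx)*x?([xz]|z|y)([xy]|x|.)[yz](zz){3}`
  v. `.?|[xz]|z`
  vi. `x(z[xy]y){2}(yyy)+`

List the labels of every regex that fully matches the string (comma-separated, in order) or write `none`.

i → no match
ii → match
iii → no match — must start with `x`
iv → no match
v → match
vi → no match — must start with `xz`

ii, v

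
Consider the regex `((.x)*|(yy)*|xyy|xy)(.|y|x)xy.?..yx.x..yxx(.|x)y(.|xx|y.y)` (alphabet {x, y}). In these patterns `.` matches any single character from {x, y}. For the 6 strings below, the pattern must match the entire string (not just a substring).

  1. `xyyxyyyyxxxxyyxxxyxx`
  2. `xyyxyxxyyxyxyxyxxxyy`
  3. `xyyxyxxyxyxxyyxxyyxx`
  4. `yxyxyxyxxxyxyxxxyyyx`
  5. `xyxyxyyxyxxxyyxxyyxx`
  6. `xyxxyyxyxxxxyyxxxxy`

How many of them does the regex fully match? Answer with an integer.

1 → match
2 → match
3 → match
4 → no match
5 → no match
6 → no match
Total matched: 3

3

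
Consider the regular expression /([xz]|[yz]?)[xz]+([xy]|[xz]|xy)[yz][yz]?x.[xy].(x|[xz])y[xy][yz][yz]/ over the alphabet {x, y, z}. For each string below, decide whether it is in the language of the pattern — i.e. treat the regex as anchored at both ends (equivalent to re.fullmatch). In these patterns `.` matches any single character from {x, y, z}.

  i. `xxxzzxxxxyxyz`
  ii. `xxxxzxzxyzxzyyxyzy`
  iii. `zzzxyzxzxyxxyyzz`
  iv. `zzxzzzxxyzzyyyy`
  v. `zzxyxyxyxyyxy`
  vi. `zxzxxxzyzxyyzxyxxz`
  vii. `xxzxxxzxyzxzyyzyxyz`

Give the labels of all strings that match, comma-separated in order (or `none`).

i → no match
ii → no match
iii → no match
iv → match
v → no match
vi → no match
vii → match

iv, vii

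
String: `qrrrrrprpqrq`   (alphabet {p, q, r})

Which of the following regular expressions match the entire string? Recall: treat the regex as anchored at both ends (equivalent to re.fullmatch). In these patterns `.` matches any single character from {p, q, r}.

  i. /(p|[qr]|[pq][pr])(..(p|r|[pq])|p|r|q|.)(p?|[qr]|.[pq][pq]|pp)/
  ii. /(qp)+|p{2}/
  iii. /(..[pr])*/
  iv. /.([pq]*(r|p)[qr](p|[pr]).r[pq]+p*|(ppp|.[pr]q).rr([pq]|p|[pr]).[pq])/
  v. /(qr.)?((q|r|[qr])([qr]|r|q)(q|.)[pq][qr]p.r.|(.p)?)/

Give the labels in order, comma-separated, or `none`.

i → no match
ii → no match
iii → no match
iv → no match
v → match

v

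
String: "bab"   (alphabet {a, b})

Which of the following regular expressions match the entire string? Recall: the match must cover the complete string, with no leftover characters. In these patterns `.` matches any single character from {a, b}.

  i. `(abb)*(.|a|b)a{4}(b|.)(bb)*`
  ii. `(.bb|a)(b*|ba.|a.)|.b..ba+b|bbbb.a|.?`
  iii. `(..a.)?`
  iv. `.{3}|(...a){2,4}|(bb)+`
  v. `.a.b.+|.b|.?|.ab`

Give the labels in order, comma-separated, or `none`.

i → no match
ii → no match
iii → no match
iv → match
v → match

iv, v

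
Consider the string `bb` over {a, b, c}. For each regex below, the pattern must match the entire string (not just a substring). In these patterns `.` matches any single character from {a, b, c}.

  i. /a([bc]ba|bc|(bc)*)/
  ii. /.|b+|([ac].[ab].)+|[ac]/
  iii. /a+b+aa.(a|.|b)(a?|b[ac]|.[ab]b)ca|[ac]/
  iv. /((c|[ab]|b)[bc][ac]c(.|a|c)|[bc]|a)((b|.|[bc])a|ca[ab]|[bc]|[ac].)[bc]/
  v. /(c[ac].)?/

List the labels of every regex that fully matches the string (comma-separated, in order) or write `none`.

i → no match — must start with `a`
ii → match
iii → no match
iv → no match
v → no match

ii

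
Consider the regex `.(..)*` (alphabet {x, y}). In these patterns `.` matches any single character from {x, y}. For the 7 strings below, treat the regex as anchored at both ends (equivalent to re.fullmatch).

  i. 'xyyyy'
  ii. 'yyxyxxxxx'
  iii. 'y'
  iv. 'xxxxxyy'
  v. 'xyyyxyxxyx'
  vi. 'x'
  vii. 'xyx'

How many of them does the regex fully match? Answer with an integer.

i. 'xyyyy' → match
ii. 'yyxyxxxxx' → match
iii. 'y' → match
iv. 'xxxxxyy' → match
v. 'xyyyxyxxyx' → no match
vi. 'x' → match
vii. 'xyx' → match
Total matched: 6

6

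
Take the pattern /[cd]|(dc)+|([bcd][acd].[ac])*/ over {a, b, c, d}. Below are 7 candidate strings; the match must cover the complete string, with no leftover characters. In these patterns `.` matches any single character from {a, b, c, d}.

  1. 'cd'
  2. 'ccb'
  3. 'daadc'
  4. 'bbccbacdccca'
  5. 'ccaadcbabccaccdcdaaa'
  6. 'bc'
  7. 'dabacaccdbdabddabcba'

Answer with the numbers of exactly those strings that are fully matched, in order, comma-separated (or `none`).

1. 'cd' → no match
2. 'ccb' → no match
3. 'daadc' → no match
4. 'bbccbacdccca' → no match
5 → match
6. 'bc' → no match
7 → no match

5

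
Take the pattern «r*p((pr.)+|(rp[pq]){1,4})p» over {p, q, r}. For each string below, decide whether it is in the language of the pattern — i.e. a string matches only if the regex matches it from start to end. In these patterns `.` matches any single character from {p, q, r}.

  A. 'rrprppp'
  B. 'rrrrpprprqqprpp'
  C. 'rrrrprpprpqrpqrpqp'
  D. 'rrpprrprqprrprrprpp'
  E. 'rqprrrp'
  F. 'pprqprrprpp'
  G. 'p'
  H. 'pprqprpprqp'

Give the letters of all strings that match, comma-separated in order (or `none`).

A, C, D, F, H

A → match
B → no match
C → match
D → match
E → no match
F → match
G → no match
H → match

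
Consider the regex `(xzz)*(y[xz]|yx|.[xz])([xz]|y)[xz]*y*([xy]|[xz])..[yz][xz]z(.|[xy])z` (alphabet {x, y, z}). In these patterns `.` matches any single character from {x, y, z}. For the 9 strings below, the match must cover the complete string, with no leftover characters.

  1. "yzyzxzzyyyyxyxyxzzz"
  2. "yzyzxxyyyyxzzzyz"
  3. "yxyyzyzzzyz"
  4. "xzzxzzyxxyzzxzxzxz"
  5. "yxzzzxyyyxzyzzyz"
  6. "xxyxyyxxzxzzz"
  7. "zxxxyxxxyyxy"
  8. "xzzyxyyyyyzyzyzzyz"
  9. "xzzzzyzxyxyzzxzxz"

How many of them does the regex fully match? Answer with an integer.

8

1 → match
2 → match
3 → match
4 → match
5 → match
6 → match
7 → no match — must end with "z"
8 → match
9 → match
Total matched: 8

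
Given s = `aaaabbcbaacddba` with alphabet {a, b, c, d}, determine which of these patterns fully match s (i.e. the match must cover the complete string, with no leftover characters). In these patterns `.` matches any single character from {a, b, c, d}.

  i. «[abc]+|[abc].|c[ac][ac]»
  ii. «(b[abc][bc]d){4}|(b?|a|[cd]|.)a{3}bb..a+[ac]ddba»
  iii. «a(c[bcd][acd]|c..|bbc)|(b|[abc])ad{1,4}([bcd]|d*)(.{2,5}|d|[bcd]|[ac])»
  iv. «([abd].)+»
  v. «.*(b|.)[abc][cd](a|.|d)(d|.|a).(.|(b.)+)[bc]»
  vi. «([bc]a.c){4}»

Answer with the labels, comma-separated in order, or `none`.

ii

i → no match
ii → match
iii → no match
iv → no match
v → no match
vi → no match — must end with `c`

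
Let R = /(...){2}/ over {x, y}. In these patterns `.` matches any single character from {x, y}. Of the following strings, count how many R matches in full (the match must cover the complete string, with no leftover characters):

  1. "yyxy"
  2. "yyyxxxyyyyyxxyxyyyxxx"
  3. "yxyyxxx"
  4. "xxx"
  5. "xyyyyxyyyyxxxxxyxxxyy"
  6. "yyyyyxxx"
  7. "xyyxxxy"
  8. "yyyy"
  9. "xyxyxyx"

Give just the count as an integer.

0

1 → no match
2 → no match
3 → no match
4 → no match
5 → no match
6 → no match
7 → no match
8 → no match
9 → no match
Total matched: 0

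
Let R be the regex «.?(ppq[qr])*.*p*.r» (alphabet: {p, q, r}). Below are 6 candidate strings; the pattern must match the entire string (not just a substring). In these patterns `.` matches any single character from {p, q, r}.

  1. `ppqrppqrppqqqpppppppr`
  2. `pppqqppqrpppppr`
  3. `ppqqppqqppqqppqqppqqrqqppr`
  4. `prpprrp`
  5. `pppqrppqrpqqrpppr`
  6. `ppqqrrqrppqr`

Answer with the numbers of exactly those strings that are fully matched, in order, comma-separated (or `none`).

1, 2, 3, 5, 6

1 → match
2 → match
3 → match
4. `prpprrp` → no match — must end with `r`
5 → match
6. `ppqqrrqrppqr` → match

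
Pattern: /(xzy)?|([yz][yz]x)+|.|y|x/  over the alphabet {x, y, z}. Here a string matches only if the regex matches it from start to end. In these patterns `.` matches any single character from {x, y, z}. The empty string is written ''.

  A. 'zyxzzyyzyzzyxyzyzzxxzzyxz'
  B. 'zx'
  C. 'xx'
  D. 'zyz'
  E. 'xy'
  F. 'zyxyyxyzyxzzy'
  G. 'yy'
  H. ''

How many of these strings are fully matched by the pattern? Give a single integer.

1

A → no match
B → no match
C → no match
D → no match
E → no match
F → no match
G → no match
H → match
Total matched: 1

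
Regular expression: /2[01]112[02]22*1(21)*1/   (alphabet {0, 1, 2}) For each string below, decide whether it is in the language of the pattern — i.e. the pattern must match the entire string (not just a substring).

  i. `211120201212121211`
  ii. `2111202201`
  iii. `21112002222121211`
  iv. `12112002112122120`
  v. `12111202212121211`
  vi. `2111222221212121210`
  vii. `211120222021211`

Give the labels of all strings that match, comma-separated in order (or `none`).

i → no match
ii → no match
iii → no match
iv → no match — must start with `2`
v → no match — must start with `2`
vi → no match — must end with `1`
vii → no match

none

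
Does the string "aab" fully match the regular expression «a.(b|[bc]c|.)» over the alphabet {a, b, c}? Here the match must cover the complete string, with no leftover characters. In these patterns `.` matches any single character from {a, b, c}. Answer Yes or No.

Yes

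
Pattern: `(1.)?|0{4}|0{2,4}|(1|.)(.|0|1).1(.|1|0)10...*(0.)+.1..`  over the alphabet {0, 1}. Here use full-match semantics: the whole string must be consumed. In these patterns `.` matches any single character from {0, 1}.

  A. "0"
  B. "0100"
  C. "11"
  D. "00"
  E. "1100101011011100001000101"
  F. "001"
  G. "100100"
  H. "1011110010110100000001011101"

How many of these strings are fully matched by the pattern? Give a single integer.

3

A. "0" → no match
B. "0100" → no match
C. "11" → match
D. "00" → match
E → no match
F. "001" → no match
G. "100100" → no match
H → match
Total matched: 3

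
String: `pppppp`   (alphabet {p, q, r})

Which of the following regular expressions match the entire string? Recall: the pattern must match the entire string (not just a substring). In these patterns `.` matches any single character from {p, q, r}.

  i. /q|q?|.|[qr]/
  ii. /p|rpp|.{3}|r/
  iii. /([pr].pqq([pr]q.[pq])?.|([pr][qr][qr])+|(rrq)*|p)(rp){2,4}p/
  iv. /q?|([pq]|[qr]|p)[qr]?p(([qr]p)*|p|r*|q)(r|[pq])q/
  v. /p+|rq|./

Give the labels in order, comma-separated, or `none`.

v

i → no match
ii → no match
iii → no match — must end with `rpp`
iv → no match
v → match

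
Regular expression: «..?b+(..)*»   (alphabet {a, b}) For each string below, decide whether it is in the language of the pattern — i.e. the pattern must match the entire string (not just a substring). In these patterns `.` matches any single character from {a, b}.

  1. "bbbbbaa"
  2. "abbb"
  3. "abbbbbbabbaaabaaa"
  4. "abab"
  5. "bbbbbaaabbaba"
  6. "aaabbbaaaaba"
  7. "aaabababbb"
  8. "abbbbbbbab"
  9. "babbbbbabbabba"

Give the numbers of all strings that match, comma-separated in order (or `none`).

1, 2, 3, 4, 5, 8, 9

1 → match
2 → match
3 → match
4 → match
5 → match
6 → no match
7 → no match
8 → match
9 → match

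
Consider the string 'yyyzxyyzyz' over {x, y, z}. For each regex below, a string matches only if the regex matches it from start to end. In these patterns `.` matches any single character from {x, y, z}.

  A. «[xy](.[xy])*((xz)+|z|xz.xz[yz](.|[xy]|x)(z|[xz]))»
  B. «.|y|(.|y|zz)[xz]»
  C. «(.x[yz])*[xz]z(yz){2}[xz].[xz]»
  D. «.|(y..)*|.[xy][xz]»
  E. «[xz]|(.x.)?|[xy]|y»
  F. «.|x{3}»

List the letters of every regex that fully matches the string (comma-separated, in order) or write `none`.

A → match
B → no match
C → no match
D → no match
E → no match
F → no match

A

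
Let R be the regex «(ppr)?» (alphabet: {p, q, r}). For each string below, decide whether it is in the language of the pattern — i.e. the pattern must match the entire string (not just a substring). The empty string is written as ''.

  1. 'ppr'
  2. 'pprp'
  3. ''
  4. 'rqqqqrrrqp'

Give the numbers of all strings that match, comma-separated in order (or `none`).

1, 3

1 → match
2 → no match
3 → match
4 → no match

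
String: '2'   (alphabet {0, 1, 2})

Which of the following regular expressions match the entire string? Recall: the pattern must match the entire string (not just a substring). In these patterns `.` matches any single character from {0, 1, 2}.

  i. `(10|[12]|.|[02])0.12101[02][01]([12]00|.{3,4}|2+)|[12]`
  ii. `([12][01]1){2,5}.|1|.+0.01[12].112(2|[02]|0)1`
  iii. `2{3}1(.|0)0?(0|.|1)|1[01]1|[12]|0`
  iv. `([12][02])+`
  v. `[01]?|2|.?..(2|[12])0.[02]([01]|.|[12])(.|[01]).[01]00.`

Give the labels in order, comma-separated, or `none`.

i → match
ii → no match
iii → match
iv → no match
v → match

i, iii, v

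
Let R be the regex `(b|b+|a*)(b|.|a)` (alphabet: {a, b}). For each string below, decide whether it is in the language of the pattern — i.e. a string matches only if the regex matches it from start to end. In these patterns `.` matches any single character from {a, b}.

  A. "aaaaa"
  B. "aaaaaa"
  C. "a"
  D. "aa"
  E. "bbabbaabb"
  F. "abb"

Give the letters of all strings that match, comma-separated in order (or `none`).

A, B, C, D

A → match
B → match
C → match
D → match
E → no match
F → no match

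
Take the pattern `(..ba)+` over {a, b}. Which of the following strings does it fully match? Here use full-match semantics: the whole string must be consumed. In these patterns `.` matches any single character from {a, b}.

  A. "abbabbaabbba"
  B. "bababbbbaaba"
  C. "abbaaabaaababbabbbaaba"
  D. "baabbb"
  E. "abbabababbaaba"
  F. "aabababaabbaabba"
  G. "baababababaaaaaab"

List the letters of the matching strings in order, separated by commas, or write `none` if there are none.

A → no match
B → no match
C → no match
D → no match — must end with "ba"
E → no match
F → match
G → no match — must end with "ba"

F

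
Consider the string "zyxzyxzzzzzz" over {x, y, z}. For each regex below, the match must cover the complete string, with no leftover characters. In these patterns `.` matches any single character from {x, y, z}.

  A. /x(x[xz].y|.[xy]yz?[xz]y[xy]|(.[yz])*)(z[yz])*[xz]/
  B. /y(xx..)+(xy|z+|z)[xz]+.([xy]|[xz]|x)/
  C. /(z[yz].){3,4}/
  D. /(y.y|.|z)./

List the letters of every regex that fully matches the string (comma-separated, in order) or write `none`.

A → no match — must start with "x"
B → no match — must start with "yxx"
C → match
D → no match

C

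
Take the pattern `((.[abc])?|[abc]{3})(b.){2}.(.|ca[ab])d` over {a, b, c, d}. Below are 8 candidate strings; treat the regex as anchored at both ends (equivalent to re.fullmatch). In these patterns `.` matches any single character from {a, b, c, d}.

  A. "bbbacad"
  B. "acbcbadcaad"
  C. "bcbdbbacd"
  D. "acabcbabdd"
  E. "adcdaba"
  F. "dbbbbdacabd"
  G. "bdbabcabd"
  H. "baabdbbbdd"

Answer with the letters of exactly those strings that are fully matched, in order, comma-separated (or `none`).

A, B, C, D, F, G, H

A → match
B → match
C → match
D → match
E → no match — must end with "d"
F → match
G → match
H → match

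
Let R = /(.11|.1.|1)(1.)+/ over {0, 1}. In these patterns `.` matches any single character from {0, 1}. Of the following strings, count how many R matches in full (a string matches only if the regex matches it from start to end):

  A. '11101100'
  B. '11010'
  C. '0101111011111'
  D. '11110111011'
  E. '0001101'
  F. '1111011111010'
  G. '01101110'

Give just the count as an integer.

3

A. '11101100' → no match
B. '11010' → match
C → no match
D. '11110111011' → match
E. '0001101' → no match
F → match
G. '01101110' → no match
Total matched: 3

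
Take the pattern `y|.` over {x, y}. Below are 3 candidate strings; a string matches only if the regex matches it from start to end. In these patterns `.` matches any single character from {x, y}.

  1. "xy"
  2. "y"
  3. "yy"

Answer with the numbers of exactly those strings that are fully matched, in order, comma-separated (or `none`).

1 → no match
2 → match
3 → no match

2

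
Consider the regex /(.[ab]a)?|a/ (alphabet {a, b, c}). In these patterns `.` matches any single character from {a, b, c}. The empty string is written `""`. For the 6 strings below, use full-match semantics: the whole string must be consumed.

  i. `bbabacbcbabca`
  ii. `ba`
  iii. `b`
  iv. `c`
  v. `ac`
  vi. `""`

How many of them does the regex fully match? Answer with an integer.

1

i → no match
ii → no match
iii → no match
iv → no match
v → no match
vi → match
Total matched: 1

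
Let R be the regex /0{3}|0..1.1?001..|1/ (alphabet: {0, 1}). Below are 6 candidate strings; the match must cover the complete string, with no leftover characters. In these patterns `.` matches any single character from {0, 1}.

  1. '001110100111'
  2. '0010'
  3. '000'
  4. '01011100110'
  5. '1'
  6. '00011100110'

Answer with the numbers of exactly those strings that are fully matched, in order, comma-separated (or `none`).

3, 4, 5, 6

1. '001110100111' → no match
2. '0010' → no match
3. '000' → match
4. '01011100110' → match
5. '1' → match
6. '00011100110' → match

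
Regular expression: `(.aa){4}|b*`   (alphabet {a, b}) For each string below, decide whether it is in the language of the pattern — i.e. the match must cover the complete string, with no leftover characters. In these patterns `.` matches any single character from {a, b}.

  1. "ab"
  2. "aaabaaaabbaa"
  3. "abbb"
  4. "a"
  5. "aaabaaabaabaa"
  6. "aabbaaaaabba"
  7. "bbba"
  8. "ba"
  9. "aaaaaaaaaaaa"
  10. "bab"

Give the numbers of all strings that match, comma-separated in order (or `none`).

9

1 → no match
2 → no match
3 → no match
4 → no match
5 → no match
6 → no match
7 → no match
8 → no match
9 → match
10 → no match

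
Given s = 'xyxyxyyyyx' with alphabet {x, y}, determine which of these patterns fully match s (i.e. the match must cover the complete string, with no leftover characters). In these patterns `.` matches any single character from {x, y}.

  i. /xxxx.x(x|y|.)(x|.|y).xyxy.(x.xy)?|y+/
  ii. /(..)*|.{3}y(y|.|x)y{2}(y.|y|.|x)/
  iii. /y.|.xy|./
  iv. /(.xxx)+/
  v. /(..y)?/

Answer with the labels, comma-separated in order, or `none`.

i → no match
ii → match
iii → no match
iv → no match — must end with 'xxx'
v → no match

ii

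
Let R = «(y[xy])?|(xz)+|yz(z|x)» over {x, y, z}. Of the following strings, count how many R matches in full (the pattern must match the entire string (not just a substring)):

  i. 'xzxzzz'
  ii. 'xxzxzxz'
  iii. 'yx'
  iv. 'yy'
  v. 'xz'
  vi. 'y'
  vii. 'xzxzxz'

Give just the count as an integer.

4

i → no match
ii → no match
iii → match
iv → match
v → match
vi → no match
vii → match
Total matched: 4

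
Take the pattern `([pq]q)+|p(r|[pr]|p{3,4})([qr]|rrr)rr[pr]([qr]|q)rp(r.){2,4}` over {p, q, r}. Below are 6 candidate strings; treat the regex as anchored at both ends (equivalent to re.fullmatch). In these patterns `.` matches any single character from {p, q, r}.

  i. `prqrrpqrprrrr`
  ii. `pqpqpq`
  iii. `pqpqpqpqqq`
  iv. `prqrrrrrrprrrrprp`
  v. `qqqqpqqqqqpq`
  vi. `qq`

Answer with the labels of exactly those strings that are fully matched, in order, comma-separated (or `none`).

i, ii, iii, v, vi

i → match
ii → match
iii → match
iv → no match
v → match
vi → match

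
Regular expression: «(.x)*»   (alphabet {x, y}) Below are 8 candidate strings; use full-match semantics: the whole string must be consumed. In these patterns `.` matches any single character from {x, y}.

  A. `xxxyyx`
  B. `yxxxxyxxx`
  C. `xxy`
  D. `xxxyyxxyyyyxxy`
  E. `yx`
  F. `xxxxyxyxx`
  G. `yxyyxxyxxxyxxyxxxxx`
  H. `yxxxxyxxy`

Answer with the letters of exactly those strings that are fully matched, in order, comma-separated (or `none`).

E

A → no match
B → no match
C → no match
D → no match
E → match
F → no match
G → no match
H → no match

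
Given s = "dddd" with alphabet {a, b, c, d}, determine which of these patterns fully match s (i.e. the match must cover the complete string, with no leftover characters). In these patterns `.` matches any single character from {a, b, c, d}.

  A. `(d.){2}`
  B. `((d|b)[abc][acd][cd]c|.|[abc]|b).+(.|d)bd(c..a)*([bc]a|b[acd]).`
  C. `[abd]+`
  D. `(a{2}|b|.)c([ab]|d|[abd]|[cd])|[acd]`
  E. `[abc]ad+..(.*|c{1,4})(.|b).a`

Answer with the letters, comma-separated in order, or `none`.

A → match
B → no match
C → match
D → no match
E → no match — must end with "a"

A, C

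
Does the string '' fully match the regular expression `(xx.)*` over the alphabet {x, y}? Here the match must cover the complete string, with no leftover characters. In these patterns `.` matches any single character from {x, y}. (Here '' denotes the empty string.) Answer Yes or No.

Yes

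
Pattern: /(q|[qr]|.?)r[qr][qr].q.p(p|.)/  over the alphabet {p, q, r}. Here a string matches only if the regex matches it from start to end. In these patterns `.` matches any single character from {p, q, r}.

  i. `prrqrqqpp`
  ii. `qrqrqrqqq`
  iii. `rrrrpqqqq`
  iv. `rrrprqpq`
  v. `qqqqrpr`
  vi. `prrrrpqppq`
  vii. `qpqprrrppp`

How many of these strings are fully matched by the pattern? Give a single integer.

1

i → match
ii → no match
iii → no match
iv → no match
v → no match
vi → no match
vii → no match
Total matched: 1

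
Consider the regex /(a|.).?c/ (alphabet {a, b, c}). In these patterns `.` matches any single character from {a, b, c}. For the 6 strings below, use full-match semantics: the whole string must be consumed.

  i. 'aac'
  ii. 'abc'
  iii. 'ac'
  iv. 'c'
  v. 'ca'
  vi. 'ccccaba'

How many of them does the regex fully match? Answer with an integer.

i. 'aac' → match
ii. 'abc' → match
iii. 'ac' → match
iv. 'c' → no match
v. 'ca' → no match — must end with 'c'
vi. 'ccccaba' → no match — must end with 'c'
Total matched: 3

3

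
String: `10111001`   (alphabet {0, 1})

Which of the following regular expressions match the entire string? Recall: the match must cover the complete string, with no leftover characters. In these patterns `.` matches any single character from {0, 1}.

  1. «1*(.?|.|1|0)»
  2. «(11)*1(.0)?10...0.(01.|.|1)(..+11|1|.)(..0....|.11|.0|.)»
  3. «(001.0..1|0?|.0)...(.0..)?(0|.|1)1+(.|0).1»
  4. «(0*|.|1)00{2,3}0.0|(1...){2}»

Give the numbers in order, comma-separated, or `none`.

1 → no match
2 → no match
3 → match
4 → match

3, 4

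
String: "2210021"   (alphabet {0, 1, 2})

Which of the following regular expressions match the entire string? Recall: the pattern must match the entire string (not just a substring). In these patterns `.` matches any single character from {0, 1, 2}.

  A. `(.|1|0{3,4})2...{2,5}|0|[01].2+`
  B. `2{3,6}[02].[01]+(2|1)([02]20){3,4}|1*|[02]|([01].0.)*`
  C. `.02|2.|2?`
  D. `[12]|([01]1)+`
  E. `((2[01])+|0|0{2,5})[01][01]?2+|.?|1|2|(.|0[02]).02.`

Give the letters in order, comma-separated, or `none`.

A → match
B → no match
C → no match
D → no match
E → no match

A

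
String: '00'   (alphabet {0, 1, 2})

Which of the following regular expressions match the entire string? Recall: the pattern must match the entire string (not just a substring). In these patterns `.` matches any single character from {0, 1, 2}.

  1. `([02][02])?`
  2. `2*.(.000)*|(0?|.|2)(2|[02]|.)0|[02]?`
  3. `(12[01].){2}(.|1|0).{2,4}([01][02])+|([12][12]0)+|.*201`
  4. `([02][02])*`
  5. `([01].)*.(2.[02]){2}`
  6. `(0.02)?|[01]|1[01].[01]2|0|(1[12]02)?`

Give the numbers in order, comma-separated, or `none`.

1, 2, 4

1 → match
2 → match
3 → no match
4 → match
5 → no match
6 → no match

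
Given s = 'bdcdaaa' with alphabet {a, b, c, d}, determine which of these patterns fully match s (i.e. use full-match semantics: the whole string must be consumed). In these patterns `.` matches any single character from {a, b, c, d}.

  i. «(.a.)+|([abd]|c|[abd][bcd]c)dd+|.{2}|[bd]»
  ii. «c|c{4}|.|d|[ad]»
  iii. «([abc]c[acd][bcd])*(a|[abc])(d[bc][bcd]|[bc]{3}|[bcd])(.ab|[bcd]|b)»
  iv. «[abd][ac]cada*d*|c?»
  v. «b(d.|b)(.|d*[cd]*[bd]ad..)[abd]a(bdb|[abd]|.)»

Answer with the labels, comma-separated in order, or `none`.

i → no match
ii → no match
iii → no match
iv → no match
v → match

v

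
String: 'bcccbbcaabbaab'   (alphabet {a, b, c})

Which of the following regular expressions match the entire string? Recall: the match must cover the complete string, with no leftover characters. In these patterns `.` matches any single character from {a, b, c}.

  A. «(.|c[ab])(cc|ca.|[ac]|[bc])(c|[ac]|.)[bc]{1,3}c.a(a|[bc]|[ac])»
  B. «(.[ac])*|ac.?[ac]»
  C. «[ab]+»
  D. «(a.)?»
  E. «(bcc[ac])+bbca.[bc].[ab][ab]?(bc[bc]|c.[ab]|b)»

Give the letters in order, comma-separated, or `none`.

E

A → no match
B → no match
C → no match
D → no match
E → match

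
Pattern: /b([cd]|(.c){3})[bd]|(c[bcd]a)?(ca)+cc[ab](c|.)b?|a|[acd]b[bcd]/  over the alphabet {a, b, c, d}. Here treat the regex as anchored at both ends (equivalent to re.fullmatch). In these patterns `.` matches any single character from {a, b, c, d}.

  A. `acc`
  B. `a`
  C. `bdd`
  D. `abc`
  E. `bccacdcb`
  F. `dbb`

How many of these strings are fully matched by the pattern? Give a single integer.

5

A → no match
B → match
C → match
D → match
E → match
F → match
Total matched: 5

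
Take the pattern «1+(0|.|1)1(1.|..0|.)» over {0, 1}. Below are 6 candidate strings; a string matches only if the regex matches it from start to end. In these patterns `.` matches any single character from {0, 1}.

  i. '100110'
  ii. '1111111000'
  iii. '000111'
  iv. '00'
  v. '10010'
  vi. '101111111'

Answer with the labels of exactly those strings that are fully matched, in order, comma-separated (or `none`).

ii

i → no match
ii → match
iii → no match — must start with '1'
iv → no match — must start with '1'
v → no match
vi → no match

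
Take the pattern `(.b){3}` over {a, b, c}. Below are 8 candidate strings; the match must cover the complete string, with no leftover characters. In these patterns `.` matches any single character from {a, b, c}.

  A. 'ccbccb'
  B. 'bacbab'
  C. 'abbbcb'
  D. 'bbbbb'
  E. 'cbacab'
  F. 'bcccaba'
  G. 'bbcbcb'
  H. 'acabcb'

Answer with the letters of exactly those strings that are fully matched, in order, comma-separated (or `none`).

C, G

A → no match
B → no match
C → match
D → no match
E → no match
F → no match — must end with 'b'
G → match
H → no match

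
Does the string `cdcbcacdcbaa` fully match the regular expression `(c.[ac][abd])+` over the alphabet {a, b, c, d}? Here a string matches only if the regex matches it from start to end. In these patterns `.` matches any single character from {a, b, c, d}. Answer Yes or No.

Yes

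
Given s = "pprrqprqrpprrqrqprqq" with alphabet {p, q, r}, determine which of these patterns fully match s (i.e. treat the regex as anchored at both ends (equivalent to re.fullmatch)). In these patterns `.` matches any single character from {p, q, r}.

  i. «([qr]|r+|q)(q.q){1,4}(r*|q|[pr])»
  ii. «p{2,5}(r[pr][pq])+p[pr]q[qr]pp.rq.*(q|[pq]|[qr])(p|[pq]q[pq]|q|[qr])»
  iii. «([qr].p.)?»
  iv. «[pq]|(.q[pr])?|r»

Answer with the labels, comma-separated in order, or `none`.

ii

i → no match
ii → match
iii → no match
iv → no match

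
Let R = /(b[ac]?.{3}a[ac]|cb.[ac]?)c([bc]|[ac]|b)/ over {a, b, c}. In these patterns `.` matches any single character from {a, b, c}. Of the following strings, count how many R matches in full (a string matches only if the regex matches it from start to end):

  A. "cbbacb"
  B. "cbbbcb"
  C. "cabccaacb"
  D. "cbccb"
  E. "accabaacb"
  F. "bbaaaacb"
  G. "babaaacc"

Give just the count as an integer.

4

A → match
B → no match
C → no match
D → match
E → no match
F → match
G → match
Total matched: 4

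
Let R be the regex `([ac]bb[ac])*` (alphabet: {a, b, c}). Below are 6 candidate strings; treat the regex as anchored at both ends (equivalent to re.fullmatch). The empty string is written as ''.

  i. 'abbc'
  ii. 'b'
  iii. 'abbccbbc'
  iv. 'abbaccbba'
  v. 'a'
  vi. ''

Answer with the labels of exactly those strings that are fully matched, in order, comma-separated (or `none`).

i, iii, vi

i → match
ii → no match
iii → match
iv → no match
v → no match
vi → match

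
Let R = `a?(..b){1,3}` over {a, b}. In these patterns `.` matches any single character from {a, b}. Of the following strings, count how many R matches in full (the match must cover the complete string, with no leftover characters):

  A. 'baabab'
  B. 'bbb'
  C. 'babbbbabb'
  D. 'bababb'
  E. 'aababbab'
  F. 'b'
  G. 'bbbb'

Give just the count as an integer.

3

A. 'baabab' → no match
B. 'bbb' → match
C. 'babbbbabb' → match
D. 'bababb' → match
E. 'aababbab' → no match
F. 'b' → no match
G. 'bbbb' → no match
Total matched: 3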